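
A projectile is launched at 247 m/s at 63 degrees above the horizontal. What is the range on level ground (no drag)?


R = v0^2 * sin(2*theta) / g = 247^2 * sin(2*63°) / 9.81 = 5031 m

5031 m


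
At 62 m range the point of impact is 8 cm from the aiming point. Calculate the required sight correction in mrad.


1 mrad subtends 1 cm per 10 m of range, so adj = error_cm / (dist_m / 10) = 8 / (62/10) = 1.29 mrad

1.29 mrad


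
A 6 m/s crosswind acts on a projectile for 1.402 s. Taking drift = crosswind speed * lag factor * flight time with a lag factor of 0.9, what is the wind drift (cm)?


drift = v_wind * lag * t = 6 * 0.9 * 1.402 = 7.5708 m ≈ 757.1 cm

757.1 cm


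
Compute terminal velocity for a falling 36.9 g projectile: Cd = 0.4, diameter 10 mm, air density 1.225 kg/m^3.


A = pi*(d/2)^2 = pi*(10/2000)^2 = 7.85398e-05 m^2
vt = sqrt(2mg/(Cd*rho*A)) = sqrt(2*0.0369*9.81/(0.4 * 1.225 * 7.85398e-05)) = 137.2 m/s

137.2 m/s


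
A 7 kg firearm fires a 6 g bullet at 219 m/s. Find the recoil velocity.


v_recoil = m_p * v_p / m_gun = 0.006 * 219 / 7 = 0.1877 m/s

0.1877 m/s


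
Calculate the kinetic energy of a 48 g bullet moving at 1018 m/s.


E = 0.5*m*v^2 = 0.5*0.048*1018^2 = 24872 J

24872 J


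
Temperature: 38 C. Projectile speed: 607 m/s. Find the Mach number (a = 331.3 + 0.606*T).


a = 331.3 + 0.606*(38) = 354.328 m/s
M = v/a = 607/354.328 = 1.713

1.713


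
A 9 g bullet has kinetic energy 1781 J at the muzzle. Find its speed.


v = sqrt(2*E/m) = sqrt(2*1781/0.009) = 629.1 m/s

629.1 m/s


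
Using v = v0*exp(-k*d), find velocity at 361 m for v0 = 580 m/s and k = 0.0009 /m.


v = v0*exp(-k*d) = 580*exp(-0.0009*361) = 419.1 m/s

419.1 m/s


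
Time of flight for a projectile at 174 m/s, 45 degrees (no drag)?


T = 2*v0*sin(theta)/g = 2*174*sin(45°)/9.81 = 25.08 s

25.08 s


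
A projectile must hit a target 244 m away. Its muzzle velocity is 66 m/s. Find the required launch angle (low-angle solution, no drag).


sin(2*theta) = R*g/v0^2 = 244*9.81/66^2 = 0.549504, theta = arcsin(0.549504)/2 = 16.67°

16.67 degrees


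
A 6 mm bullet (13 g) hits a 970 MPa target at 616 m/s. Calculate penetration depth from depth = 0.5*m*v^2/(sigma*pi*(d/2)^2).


A = pi*(d/2)^2 = pi*(6/2)^2 = 28.2743 mm^2
E = 0.5*m*v^2 = 0.5*0.013*616^2 = 2466.46 J
depth = E/(sigma*A) = 2466.46 J / (970 MPa * 28.2743 mm^2) = 2466.46/(970 * 28.2743) m = 0.0899313 m ≈ 89.93 mm

89.93 mm


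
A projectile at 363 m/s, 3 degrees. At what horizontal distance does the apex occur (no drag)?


R = v0^2*sin(2*theta)/g = 363^2*sin(2*3°)/9.81 = 1404.04 m
apex_dist = R/2 = 1404.04/2 = 702 m

702 m


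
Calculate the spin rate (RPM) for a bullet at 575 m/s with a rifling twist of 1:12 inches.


twist_m = 12*0.0254 = 0.3048 m
spin = v/twist = 575/0.3048 = 1886.483 rev/s
RPM = spin*60 = 1886.483*60 ≈ 113189 RPM

113189 RPM


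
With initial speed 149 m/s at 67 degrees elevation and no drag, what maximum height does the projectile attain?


H = (v0*sin(theta))^2 / (2g) = (149*sin(67°))^2 / (2*9.81) = 958.8 m

958.8 m


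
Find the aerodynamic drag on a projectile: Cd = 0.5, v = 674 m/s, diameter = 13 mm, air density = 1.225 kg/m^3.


A = pi*(d/2)^2 = pi*(13/2000)^2 = 1.32732e-04 m^2
Fd = 0.5*Cd*rho*A*v^2 = 0.5*0.5*1.225*1.32732e-04*674^2 = 18.47 N

18.47 N


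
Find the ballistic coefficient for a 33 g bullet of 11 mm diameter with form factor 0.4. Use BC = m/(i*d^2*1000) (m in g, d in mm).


BC = m/(i*d^2*1000) = 33/(0.4 * 11^2 * 1000) = 0.0006818

0.0006818


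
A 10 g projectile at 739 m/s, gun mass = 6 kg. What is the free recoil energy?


v_r = m_p*v_p/m_gun = 0.01*739/6 = 1.23167 m/s, E_r = 0.5*m_gun*v_r^2 = 0.5*6*1.23167^2 = 4.551 J

4.551 J


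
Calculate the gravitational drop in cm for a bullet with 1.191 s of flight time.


drop = 0.5*g*t^2 = 0.5*9.81*1.191^2 = 6.95765 m ≈ 695.8 cm

695.8 cm


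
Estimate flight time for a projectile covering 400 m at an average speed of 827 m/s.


t = d/v = 400/827 = 0.4837 s

0.4837 s


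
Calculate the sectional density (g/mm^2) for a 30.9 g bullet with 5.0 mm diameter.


SD = m/d^2 = 30.9/5.0^2 = 1.236 g/mm^2

1.236 g/mm^2


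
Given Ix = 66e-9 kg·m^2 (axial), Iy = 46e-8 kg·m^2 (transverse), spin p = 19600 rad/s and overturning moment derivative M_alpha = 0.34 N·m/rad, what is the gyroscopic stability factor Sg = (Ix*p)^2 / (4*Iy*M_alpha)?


Sg = Ix^2 * p^2 / (4 * Iy * M_alpha) = (66e-9)^2 * 19600^2 / (4 * 46e-8 * 0.34) = 2.675

2.675


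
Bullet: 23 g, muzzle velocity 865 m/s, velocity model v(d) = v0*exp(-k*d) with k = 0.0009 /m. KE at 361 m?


v = v0*exp(-k*d) = 865*exp(-0.0009*361) = 625.049 m/s
E = 0.5*m*v^2 = 0.5*0.023*625.049^2 = 4493 J

4493 J


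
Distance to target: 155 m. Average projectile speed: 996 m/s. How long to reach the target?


t = d/v = 155/996 = 0.1556 s

0.1556 s


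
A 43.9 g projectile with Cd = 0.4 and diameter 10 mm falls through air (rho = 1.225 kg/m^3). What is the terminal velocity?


A = pi*(d/2)^2 = pi*(10/2000)^2 = 7.85398e-05 m^2
vt = sqrt(2mg/(Cd*rho*A)) = sqrt(2*0.0439*9.81/(0.4 * 1.225 * 7.85398e-05)) = 149.6 m/s

149.6 m/s


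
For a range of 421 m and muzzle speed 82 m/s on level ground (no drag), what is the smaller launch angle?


sin(2*theta) = R*g/v0^2 = 421*9.81/82^2 = 0.614219, theta = arcsin(0.614219)/2 = 18.95°

18.95 degrees


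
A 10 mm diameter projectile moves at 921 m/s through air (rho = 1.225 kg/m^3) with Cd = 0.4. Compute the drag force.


A = pi*(d/2)^2 = pi*(10/2000)^2 = 7.85398e-05 m^2
Fd = 0.5*Cd*rho*A*v^2 = 0.5*0.4*1.225*7.85398e-05*921^2 = 16.32 N

16.32 N


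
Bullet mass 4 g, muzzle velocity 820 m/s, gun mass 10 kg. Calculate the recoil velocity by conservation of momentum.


v_recoil = m_p * v_p / m_gun = 0.004 * 820 / 10 = 0.328 m/s

0.328 m/s


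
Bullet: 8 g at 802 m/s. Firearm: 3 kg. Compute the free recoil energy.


v_r = m_p*v_p/m_gun = 0.008*802/3 = 2.13867 m/s, E_r = 0.5*m_gun*v_r^2 = 0.5*3*2.13867^2 = 6.861 J

6.861 J


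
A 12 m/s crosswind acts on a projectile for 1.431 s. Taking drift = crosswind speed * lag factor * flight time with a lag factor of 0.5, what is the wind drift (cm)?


drift = v_wind * lag * t = 12 * 0.5 * 1.431 = 8.586 m ≈ 858.6 cm

858.6 cm


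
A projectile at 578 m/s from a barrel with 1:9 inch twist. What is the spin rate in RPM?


twist_m = 9*0.0254 = 0.2286 m
spin = v/twist = 578/0.2286 = 2528.434 rev/s
RPM = spin*60 = 2528.434*60 ≈ 151706 RPM

151706 RPM


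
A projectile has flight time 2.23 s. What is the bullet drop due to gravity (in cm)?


drop = 0.5*g*t^2 = 0.5*9.81*2.23^2 = 24.3921 m ≈ 2439 cm

2439 cm


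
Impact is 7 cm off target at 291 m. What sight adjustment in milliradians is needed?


1 mrad subtends 1 cm per 10 m of range, so adj = error_cm / (dist_m / 10) = 7 / (291/10) = 0.2405 mrad

0.2405 mrad


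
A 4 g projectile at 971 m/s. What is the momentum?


p = m*v = 0.004*971 = 3.884 kg·m/s

3.884 kg·m/s


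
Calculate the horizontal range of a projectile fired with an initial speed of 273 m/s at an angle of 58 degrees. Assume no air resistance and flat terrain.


R = v0^2 * sin(2*theta) / g = 273^2 * sin(2*58°) / 9.81 = 6828 m

6828 m


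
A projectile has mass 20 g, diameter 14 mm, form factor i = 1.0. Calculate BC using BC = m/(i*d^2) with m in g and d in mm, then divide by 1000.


BC = m/(i*d^2*1000) = 20/(1.0 * 14^2 * 1000) = 0.000102

0.000102


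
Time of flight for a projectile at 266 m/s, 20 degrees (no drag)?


T = 2*v0*sin(theta)/g = 2*266*sin(20°)/9.81 = 18.55 s

18.55 s


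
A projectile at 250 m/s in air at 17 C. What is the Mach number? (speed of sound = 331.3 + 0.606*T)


a = 331.3 + 0.606*(17) = 341.602 m/s
M = v/a = 250/341.602 = 0.7318

0.7318


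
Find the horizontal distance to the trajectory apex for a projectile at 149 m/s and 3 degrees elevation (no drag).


R = v0^2*sin(2*theta)/g = 149^2*sin(2*3°)/9.81 = 236.558 m
apex_dist = R/2 = 236.558/2 = 118.3 m

118.3 m


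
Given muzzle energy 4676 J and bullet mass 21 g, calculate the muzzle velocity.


v = sqrt(2*E/m) = sqrt(2*4676/0.021) = 667.3 m/s

667.3 m/s


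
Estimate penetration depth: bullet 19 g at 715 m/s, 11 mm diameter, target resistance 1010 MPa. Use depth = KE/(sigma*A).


A = pi*(d/2)^2 = pi*(11/2)^2 = 95.0332 mm^2
E = 0.5*m*v^2 = 0.5*0.019*715^2 = 4856.64 J
depth = E/(sigma*A) = 4856.64 J / (1010 MPa * 95.0332 mm^2) = 4856.64/(1010 * 95.0332) m = 0.0505987 m ≈ 50.6 mm

50.6 mm


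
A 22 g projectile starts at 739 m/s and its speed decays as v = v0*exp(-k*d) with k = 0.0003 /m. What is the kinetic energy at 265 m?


v = v0*exp(-k*d) = 739*exp(-0.0003*265) = 682.524 m/s
E = 0.5*m*v^2 = 0.5*0.022*682.524^2 = 5124 J

5124 J


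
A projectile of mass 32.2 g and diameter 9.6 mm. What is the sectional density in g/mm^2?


SD = m/d^2 = 32.2/9.6^2 = 0.3494 g/mm^2

0.3494 g/mm^2


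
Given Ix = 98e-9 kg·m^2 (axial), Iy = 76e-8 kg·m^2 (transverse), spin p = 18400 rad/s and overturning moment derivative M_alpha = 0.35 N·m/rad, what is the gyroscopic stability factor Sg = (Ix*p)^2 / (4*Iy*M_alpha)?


Sg = Ix^2 * p^2 / (4 * Iy * M_alpha) = (98e-9)^2 * 18400^2 / (4 * 76e-8 * 0.35) = 3.056

3.056


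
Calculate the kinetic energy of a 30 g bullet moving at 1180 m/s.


E = 0.5*m*v^2 = 0.5*0.03*1180^2 = 20886 J

20886 J


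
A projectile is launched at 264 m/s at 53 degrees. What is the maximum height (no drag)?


H = (v0*sin(theta))^2 / (2g) = (264*sin(53°))^2 / (2*9.81) = 2266 m

2266 m


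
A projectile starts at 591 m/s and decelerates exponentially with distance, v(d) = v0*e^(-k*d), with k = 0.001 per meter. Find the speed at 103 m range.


v = v0*exp(-k*d) = 591*exp(-0.001*103) = 533.2 m/s

533.2 m/s


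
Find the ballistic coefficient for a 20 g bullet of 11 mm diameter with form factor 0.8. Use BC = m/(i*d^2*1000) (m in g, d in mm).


BC = m/(i*d^2*1000) = 20/(0.8 * 11^2 * 1000) = 0.0002066

0.0002066


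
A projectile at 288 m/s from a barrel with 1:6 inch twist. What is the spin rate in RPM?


twist_m = 6*0.0254 = 0.1524 m
spin = v/twist = 288/0.1524 = 1889.764 rev/s
RPM = spin*60 = 1889.764*60 ≈ 113386 RPM

113386 RPM


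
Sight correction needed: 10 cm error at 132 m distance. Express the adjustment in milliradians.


1 mrad subtends 1 cm per 10 m of range, so adj = error_cm / (dist_m / 10) = 10 / (132/10) = 0.7576 mrad

0.7576 mrad


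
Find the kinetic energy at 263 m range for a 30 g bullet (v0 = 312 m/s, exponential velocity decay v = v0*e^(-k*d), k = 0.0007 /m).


v = v0*exp(-k*d) = 312*exp(-0.0007*263) = 259.538 m/s
E = 0.5*m*v^2 = 0.5*0.03*259.538^2 = 1010 J

1010 J


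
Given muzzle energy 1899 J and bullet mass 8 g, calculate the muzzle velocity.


v = sqrt(2*E/m) = sqrt(2*1899/0.008) = 689 m/s

689 m/s


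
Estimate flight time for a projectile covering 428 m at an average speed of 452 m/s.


t = d/v = 428/452 = 0.9469 s

0.9469 s


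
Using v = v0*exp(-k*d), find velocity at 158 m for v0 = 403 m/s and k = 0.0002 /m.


v = v0*exp(-k*d) = 403*exp(-0.0002*158) = 390.5 m/s

390.5 m/s


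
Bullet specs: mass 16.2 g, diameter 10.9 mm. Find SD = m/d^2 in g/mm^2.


SD = m/d^2 = 16.2/10.9^2 = 0.1364 g/mm^2

0.1364 g/mm^2


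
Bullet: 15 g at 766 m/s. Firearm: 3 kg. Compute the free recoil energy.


v_r = m_p*v_p/m_gun = 0.015*766/3 = 3.83 m/s, E_r = 0.5*m_gun*v_r^2 = 0.5*3*3.83^2 = 22 J

22 J


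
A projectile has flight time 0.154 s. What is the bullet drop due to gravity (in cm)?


drop = 0.5*g*t^2 = 0.5*9.81*0.154^2 = 0.116327 m ≈ 11.63 cm

11.63 cm


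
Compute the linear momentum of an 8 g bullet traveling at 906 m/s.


p = m*v = 0.008*906 = 7.248 kg·m/s

7.248 kg·m/s


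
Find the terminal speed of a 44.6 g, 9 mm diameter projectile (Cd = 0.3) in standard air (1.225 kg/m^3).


A = pi*(d/2)^2 = pi*(9/2000)^2 = 6.36173e-05 m^2
vt = sqrt(2mg/(Cd*rho*A)) = sqrt(2*0.0446*9.81/(0.3 * 1.225 * 6.36173e-05)) = 193.5 m/s

193.5 m/s


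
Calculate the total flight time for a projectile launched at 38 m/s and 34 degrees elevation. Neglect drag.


T = 2*v0*sin(theta)/g = 2*38*sin(34°)/9.81 = 4.332 s

4.332 s


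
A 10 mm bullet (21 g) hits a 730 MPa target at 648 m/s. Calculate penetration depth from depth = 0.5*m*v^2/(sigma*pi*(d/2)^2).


A = pi*(d/2)^2 = pi*(10/2)^2 = 78.5398 mm^2
E = 0.5*m*v^2 = 0.5*0.021*648^2 = 4408.99 J
depth = E/(sigma*A) = 4408.99 J / (730 MPa * 78.5398 mm^2) = 4408.99/(730 * 78.5398) m = 0.0769 m ≈ 76.9 mm

76.9 mm


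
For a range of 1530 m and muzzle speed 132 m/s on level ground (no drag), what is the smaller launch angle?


sin(2*theta) = R*g/v0^2 = 1530*9.81/132^2 = 0.861415, theta = arcsin(0.861415)/2 = 29.74°

29.74 degrees


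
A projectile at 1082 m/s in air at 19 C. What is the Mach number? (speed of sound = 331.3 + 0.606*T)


a = 331.3 + 0.606*(19) = 342.814 m/s
M = v/a = 1082/342.814 = 3.156

3.156


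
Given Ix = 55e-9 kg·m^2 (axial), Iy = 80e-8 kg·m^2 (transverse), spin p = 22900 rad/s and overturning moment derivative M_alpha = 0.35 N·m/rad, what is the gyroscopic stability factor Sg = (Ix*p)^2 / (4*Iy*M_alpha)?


Sg = Ix^2 * p^2 / (4 * Iy * M_alpha) = (55e-9)^2 * 22900^2 / (4 * 80e-8 * 0.35) = 1.416

1.416


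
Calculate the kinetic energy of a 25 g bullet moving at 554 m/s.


E = 0.5*m*v^2 = 0.5*0.025*554^2 = 3836 J

3836 J


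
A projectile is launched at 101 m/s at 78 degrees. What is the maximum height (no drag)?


H = (v0*sin(theta))^2 / (2g) = (101*sin(78°))^2 / (2*9.81) = 497.5 m

497.5 m


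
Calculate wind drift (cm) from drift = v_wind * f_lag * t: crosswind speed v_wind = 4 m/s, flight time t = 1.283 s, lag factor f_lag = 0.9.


drift = v_wind * lag * t = 4 * 0.9 * 1.283 = 4.6188 m ≈ 461.9 cm

461.9 cm


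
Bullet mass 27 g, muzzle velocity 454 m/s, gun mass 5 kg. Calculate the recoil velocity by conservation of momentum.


v_recoil = m_p * v_p / m_gun = 0.027 * 454 / 5 = 2.452 m/s

2.452 m/s


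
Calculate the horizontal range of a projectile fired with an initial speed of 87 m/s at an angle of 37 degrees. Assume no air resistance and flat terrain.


R = v0^2 * sin(2*theta) / g = 87^2 * sin(2*37°) / 9.81 = 741.7 m

741.7 m


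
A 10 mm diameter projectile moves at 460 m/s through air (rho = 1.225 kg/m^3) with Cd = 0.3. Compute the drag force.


A = pi*(d/2)^2 = pi*(10/2000)^2 = 7.85398e-05 m^2
Fd = 0.5*Cd*rho*A*v^2 = 0.5*0.3*1.225*7.85398e-05*460^2 = 3.054 N

3.054 N


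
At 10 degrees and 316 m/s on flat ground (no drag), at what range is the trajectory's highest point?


R = v0^2*sin(2*theta)/g = 316^2*sin(2*10°)/9.81 = 3481.42 m
apex_dist = R/2 = 3481.42/2 = 1741 m

1741 m


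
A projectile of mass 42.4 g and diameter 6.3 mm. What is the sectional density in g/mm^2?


SD = m/d^2 = 42.4/6.3^2 = 1.068 g/mm^2

1.068 g/mm^2


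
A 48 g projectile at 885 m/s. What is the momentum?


p = m*v = 0.048*885 = 42.48 kg·m/s

42.48 kg·m/s


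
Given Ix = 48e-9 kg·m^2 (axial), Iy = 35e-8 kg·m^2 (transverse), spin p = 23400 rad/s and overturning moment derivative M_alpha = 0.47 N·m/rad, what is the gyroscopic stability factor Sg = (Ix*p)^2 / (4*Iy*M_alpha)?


Sg = Ix^2 * p^2 / (4 * Iy * M_alpha) = (48e-9)^2 * 23400^2 / (4 * 35e-8 * 0.47) = 1.917

1.917


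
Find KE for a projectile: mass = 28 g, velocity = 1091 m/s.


E = 0.5*m*v^2 = 0.5*0.028*1091^2 = 16664 J

16664 J


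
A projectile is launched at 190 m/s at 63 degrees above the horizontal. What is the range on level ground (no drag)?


R = v0^2 * sin(2*theta) / g = 190^2 * sin(2*63°) / 9.81 = 2977 m

2977 m


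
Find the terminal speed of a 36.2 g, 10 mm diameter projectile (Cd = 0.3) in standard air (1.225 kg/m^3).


A = pi*(d/2)^2 = pi*(10/2000)^2 = 7.85398e-05 m^2
vt = sqrt(2mg/(Cd*rho*A)) = sqrt(2*0.0362*9.81/(0.3 * 1.225 * 7.85398e-05)) = 156.9 m/s

156.9 m/s


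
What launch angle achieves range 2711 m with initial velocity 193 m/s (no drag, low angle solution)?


sin(2*theta) = R*g/v0^2 = 2711*9.81/193^2 = 0.713976, theta = arcsin(0.713976)/2 = 22.78°

22.78 degrees


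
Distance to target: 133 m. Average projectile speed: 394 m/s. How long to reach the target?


t = d/v = 133/394 = 0.3376 s

0.3376 s


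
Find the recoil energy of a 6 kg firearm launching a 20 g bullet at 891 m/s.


v_r = m_p*v_p/m_gun = 0.02*891/6 = 2.97 m/s, E_r = 0.5*m_gun*v_r^2 = 0.5*6*2.97^2 = 26.46 J

26.46 J


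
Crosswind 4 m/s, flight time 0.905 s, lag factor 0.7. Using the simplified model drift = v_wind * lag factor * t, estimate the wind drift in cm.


drift = v_wind * lag * t = 4 * 0.7 * 0.905 = 2.534 m ≈ 253.4 cm

253.4 cm


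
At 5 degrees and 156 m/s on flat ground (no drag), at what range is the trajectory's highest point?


R = v0^2*sin(2*theta)/g = 156^2*sin(2*5°)/9.81 = 430.775 m
apex_dist = R/2 = 430.775/2 = 215.4 m

215.4 m


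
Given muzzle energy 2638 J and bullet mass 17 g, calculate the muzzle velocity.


v = sqrt(2*E/m) = sqrt(2*2638/0.017) = 557.1 m/s

557.1 m/s


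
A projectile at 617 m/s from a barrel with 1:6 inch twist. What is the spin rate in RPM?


twist_m = 6*0.0254 = 0.1524 m
spin = v/twist = 617/0.1524 = 4048.556 rev/s
RPM = spin*60 = 4048.556*60 ≈ 242913 RPM

242913 RPM


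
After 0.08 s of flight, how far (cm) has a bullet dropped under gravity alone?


drop = 0.5*g*t^2 = 0.5*9.81*0.08^2 = 0.031392 m ≈ 3.139 cm

3.139 cm


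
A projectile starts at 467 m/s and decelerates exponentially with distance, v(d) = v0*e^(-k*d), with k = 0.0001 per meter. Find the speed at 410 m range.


v = v0*exp(-k*d) = 467*exp(-0.0001*410) = 448.2 m/s

448.2 m/s


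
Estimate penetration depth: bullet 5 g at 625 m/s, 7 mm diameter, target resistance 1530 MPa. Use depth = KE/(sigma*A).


A = pi*(d/2)^2 = pi*(7/2)^2 = 38.4845 mm^2
E = 0.5*m*v^2 = 0.5*0.005*625^2 = 976.562 J
depth = E/(sigma*A) = 976.562 J / (1530 MPa * 38.4845 mm^2) = 976.562/(1530 * 38.4845) m = 0.0165853 m ≈ 16.59 mm

16.59 mm


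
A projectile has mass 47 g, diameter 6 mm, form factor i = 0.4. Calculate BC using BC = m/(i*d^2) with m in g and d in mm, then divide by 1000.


BC = m/(i*d^2*1000) = 47/(0.4 * 6^2 * 1000) = 0.003264

0.003264


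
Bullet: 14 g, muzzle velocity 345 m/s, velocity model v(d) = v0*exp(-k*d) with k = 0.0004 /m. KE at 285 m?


v = v0*exp(-k*d) = 345*exp(-0.0004*285) = 307.829 m/s
E = 0.5*m*v^2 = 0.5*0.014*307.829^2 = 663.3 J

663.3 J


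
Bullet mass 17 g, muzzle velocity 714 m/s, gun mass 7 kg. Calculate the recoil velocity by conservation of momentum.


v_recoil = m_p * v_p / m_gun = 0.017 * 714 / 7 = 1.734 m/s

1.734 m/s


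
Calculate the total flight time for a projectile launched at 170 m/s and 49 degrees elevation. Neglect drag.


T = 2*v0*sin(theta)/g = 2*170*sin(49°)/9.81 = 26.16 s

26.16 s


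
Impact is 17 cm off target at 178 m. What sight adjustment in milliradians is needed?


1 mrad subtends 1 cm per 10 m of range, so adj = error_cm / (dist_m / 10) = 17 / (178/10) = 0.9551 mrad

0.9551 mrad


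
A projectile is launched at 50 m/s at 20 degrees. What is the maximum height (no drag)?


H = (v0*sin(theta))^2 / (2g) = (50*sin(20°))^2 / (2*9.81) = 14.91 m

14.91 m


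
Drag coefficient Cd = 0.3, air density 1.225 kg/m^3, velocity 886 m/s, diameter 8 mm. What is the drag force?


A = pi*(d/2)^2 = pi*(8/2000)^2 = 5.02655e-05 m^2
Fd = 0.5*Cd*rho*A*v^2 = 0.5*0.3*1.225*5.02655e-05*886^2 = 7.25 N

7.25 N


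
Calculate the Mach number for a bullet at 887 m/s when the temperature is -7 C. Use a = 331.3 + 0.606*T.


a = 331.3 + 0.606*(-7) = 327.058 m/s
M = v/a = 887/327.058 = 2.712

2.712


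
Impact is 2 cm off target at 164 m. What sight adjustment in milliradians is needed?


1 mrad subtends 1 cm per 10 m of range, so adj = error_cm / (dist_m / 10) = 2 / (164/10) = 0.122 mrad

0.122 mrad


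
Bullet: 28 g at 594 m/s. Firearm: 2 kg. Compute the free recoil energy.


v_r = m_p*v_p/m_gun = 0.028*594/2 = 8.316 m/s, E_r = 0.5*m_gun*v_r^2 = 0.5*2*8.316^2 = 69.16 J

69.16 J


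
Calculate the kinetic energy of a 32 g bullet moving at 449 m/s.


E = 0.5*m*v^2 = 0.5*0.032*449^2 = 3226 J

3226 J


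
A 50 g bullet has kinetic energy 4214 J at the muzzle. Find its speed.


v = sqrt(2*E/m) = sqrt(2*4214/0.05) = 410.6 m/s

410.6 m/s


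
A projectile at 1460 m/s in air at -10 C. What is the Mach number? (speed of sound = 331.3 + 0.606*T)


a = 331.3 + 0.606*(-10) = 325.24 m/s
M = v/a = 1460/325.24 = 4.489

4.489


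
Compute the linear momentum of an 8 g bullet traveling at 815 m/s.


p = m*v = 0.008*815 = 6.52 kg·m/s

6.52 kg·m/s


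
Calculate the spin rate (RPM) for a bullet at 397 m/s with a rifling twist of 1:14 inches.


twist_m = 14*0.0254 = 0.3556 m
spin = v/twist = 397/0.3556 = 1116.423 rev/s
RPM = spin*60 = 1116.423*60 ≈ 66985 RPM

66985 RPM


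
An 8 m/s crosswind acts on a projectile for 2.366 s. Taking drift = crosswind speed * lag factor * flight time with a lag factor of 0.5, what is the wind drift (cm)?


drift = v_wind * lag * t = 8 * 0.5 * 2.366 = 9.464 m ≈ 946.4 cm

946.4 cm


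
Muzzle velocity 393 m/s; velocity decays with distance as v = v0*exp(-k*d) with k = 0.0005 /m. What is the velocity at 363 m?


v = v0*exp(-k*d) = 393*exp(-0.0005*363) = 327.8 m/s

327.8 m/s


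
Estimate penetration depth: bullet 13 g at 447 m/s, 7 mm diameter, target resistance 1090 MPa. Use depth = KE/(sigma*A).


A = pi*(d/2)^2 = pi*(7/2)^2 = 38.4845 mm^2
E = 0.5*m*v^2 = 0.5*0.013*447^2 = 1298.76 J
depth = E/(sigma*A) = 1298.76 J / (1090 MPa * 38.4845 mm^2) = 1298.76/(1090 * 38.4845) m = 0.0309611 m ≈ 30.96 mm

30.96 mm


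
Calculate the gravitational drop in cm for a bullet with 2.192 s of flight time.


drop = 0.5*g*t^2 = 0.5*9.81*2.192^2 = 23.5679 m ≈ 2357 cm

2357 cm


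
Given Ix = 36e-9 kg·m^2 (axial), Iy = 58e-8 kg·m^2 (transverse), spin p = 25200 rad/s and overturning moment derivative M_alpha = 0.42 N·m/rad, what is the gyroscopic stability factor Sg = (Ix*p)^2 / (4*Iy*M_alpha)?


Sg = Ix^2 * p^2 / (4 * Iy * M_alpha) = (36e-9)^2 * 25200^2 / (4 * 58e-8 * 0.42) = 0.8446

0.8446


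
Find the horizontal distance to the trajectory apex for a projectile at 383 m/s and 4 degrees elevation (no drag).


R = v0^2*sin(2*theta)/g = 383^2*sin(2*4°)/9.81 = 2081.06 m
apex_dist = R/2 = 2081.06/2 = 1041 m

1041 m


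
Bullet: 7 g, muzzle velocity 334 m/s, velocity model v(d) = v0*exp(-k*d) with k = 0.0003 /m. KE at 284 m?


v = v0*exp(-k*d) = 334*exp(-0.0003*284) = 306.722 m/s
E = 0.5*m*v^2 = 0.5*0.007*306.722^2 = 329.3 J

329.3 J


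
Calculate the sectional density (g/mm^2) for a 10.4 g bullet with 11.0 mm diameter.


SD = m/d^2 = 10.4/11.0^2 = 0.08595 g/mm^2

0.08595 g/mm^2


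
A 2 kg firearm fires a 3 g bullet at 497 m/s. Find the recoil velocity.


v_recoil = m_p * v_p / m_gun = 0.003 * 497 / 2 = 0.7455 m/s

0.7455 m/s


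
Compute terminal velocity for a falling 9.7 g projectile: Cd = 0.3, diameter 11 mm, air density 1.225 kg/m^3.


A = pi*(d/2)^2 = pi*(11/2000)^2 = 9.50332e-05 m^2
vt = sqrt(2mg/(Cd*rho*A)) = sqrt(2*0.0097*9.81/(0.3 * 1.225 * 9.50332e-05)) = 73.82 m/s

73.82 m/s


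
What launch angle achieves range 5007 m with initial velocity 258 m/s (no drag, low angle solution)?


sin(2*theta) = R*g/v0^2 = 5007*9.81/258^2 = 0.737916, theta = arcsin(0.737916)/2 = 23.78°

23.78 degrees


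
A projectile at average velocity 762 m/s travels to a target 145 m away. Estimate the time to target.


t = d/v = 145/762 = 0.1903 s

0.1903 s


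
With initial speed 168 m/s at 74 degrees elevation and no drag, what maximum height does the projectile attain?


H = (v0*sin(theta))^2 / (2g) = (168*sin(74°))^2 / (2*9.81) = 1329 m

1329 m


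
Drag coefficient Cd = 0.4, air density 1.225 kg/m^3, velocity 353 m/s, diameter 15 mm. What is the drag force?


A = pi*(d/2)^2 = pi*(15/2000)^2 = 1.76715e-04 m^2
Fd = 0.5*Cd*rho*A*v^2 = 0.5*0.4*1.225*1.76715e-04*353^2 = 5.395 N

5.395 N


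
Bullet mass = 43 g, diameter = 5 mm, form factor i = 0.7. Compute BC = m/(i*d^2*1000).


BC = m/(i*d^2*1000) = 43/(0.7 * 5^2 * 1000) = 0.002457

0.002457


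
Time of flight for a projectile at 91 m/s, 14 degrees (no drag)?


T = 2*v0*sin(theta)/g = 2*91*sin(14°)/9.81 = 4.488 s

4.488 s


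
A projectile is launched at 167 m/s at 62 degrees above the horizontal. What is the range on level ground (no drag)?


R = v0^2 * sin(2*theta) / g = 167^2 * sin(2*62°) / 9.81 = 2357 m

2357 m


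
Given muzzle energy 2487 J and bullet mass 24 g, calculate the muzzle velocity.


v = sqrt(2*E/m) = sqrt(2*2487/0.024) = 455.2 m/s

455.2 m/s


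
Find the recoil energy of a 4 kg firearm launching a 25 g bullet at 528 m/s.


v_r = m_p*v_p/m_gun = 0.025*528/4 = 3.3 m/s, E_r = 0.5*m_gun*v_r^2 = 0.5*4*3.3^2 = 21.78 J

21.78 J


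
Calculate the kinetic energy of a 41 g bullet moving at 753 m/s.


E = 0.5*m*v^2 = 0.5*0.041*753^2 = 11624 J

11624 J


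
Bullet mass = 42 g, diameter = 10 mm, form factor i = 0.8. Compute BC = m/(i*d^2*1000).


BC = m/(i*d^2*1000) = 42/(0.8 * 10^2 * 1000) = 0.000525

0.000525


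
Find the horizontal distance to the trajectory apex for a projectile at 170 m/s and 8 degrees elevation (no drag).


R = v0^2*sin(2*theta)/g = 170^2*sin(2*8°)/9.81 = 812.02 m
apex_dist = R/2 = 812.02/2 = 406 m

406 m


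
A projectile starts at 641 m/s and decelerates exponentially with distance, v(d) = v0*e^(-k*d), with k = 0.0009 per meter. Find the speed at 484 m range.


v = v0*exp(-k*d) = 641*exp(-0.0009*484) = 414.6 m/s

414.6 m/s


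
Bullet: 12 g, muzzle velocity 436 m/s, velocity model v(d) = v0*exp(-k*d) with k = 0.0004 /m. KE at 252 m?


v = v0*exp(-k*d) = 436*exp(-0.0004*252) = 394.194 m/s
E = 0.5*m*v^2 = 0.5*0.012*394.194^2 = 932.3 J

932.3 J


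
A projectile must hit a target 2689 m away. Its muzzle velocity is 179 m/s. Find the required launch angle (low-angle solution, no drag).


sin(2*theta) = R*g/v0^2 = 2689*9.81/179^2 = 0.823292, theta = arcsin(0.823292)/2 = 27.71°

27.71 degrees


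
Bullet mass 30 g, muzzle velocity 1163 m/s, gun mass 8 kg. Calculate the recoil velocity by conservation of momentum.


v_recoil = m_p * v_p / m_gun = 0.03 * 1163 / 8 = 4.361 m/s

4.361 m/s


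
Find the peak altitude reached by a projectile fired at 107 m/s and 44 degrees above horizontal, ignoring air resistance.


H = (v0*sin(theta))^2 / (2g) = (107*sin(44°))^2 / (2*9.81) = 281.6 m

281.6 m


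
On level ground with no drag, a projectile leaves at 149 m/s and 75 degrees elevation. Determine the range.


R = v0^2 * sin(2*theta) / g = 149^2 * sin(2*75°) / 9.81 = 1132 m

1132 m


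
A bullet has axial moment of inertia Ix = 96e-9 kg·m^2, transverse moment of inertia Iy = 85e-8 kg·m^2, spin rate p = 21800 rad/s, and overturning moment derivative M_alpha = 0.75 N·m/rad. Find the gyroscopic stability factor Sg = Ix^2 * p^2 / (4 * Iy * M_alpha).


Sg = Ix^2 * p^2 / (4 * Iy * M_alpha) = (96e-9)^2 * 21800^2 / (4 * 85e-8 * 0.75) = 1.718

1.718


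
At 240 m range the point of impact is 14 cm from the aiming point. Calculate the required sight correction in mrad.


1 mrad subtends 1 cm per 10 m of range, so adj = error_cm / (dist_m / 10) = 14 / (240/10) = 0.5833 mrad

0.5833 mrad


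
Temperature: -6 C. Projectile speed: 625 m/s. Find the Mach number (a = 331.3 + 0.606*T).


a = 331.3 + 0.606*(-6) = 327.664 m/s
M = v/a = 625/327.664 = 1.907

1.907


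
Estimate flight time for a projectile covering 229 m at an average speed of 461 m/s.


t = d/v = 229/461 = 0.4967 s

0.4967 s


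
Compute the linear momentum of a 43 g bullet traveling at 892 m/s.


p = m*v = 0.043*892 = 38.36 kg·m/s

38.36 kg·m/s


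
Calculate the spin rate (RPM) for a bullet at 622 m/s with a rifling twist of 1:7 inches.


twist_m = 7*0.0254 = 0.1778 m
spin = v/twist = 622/0.1778 = 3498.313 rev/s
RPM = spin*60 = 3498.313*60 ≈ 209899 RPM

209899 RPM


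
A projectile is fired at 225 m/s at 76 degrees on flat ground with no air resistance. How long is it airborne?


T = 2*v0*sin(theta)/g = 2*225*sin(76°)/9.81 = 44.51 s

44.51 s


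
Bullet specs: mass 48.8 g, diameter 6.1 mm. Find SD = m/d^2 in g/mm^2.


SD = m/d^2 = 48.8/6.1^2 = 1.311 g/mm^2

1.311 g/mm^2


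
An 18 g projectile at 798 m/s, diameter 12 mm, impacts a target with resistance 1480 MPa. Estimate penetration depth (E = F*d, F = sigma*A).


A = pi*(d/2)^2 = pi*(12/2)^2 = 113.097 mm^2
E = 0.5*m*v^2 = 0.5*0.018*798^2 = 5731.24 J
depth = E/(sigma*A) = 5731.24 J / (1480 MPa * 113.097 mm^2) = 5731.24/(1480 * 113.097) m = 0.03424 m ≈ 34.24 mm

34.24 mm


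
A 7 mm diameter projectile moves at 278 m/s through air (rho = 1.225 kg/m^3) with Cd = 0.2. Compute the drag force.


A = pi*(d/2)^2 = pi*(7/2000)^2 = 3.84845e-05 m^2
Fd = 0.5*Cd*rho*A*v^2 = 0.5*0.2*1.225*3.84845e-05*278^2 = 0.3643 N

0.3643 N


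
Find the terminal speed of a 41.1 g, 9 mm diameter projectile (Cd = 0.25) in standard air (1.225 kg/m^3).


A = pi*(d/2)^2 = pi*(9/2000)^2 = 6.36173e-05 m^2
vt = sqrt(2mg/(Cd*rho*A)) = sqrt(2*0.0411*9.81/(0.25 * 1.225 * 6.36173e-05)) = 203.4 m/s

203.4 m/s


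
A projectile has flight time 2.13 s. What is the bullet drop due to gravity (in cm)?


drop = 0.5*g*t^2 = 0.5*9.81*2.13^2 = 22.2535 m ≈ 2225 cm

2225 cm


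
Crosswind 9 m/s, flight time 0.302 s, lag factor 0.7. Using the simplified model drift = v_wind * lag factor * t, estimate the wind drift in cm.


drift = v_wind * lag * t = 9 * 0.7 * 0.302 = 1.9026 m ≈ 190.3 cm

190.3 cm


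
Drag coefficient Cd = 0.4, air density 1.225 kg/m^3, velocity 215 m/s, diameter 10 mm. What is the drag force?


A = pi*(d/2)^2 = pi*(10/2000)^2 = 7.85398e-05 m^2
Fd = 0.5*Cd*rho*A*v^2 = 0.5*0.4*1.225*7.85398e-05*215^2 = 0.8895 N

0.8895 N


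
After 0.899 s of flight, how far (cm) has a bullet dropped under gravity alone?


drop = 0.5*g*t^2 = 0.5*9.81*0.899^2 = 3.96423 m ≈ 396.4 cm

396.4 cm


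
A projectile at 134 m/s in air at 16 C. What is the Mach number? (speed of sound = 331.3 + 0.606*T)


a = 331.3 + 0.606*(16) = 340.996 m/s
M = v/a = 134/340.996 = 0.393

0.393


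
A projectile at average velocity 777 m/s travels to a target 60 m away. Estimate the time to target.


t = d/v = 60/777 = 0.07722 s

0.07722 s


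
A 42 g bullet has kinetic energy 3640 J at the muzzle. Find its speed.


v = sqrt(2*E/m) = sqrt(2*3640/0.042) = 416.3 m/s

416.3 m/s


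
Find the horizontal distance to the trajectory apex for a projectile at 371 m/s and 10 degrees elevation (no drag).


R = v0^2*sin(2*theta)/g = 371^2*sin(2*10°)/9.81 = 4798.78 m
apex_dist = R/2 = 4798.78/2 = 2399 m

2399 m


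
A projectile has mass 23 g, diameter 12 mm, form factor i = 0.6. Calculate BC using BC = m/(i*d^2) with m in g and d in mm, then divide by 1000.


BC = m/(i*d^2*1000) = 23/(0.6 * 12^2 * 1000) = 0.0002662

0.0002662


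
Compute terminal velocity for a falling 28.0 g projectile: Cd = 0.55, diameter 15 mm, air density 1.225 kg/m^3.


A = pi*(d/2)^2 = pi*(15/2000)^2 = 1.76715e-04 m^2
vt = sqrt(2mg/(Cd*rho*A)) = sqrt(2*0.028*9.81/(0.55 * 1.225 * 1.76715e-04)) = 67.93 m/s

67.93 m/s


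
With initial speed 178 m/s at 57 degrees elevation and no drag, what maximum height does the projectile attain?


H = (v0*sin(theta))^2 / (2g) = (178*sin(57°))^2 / (2*9.81) = 1136 m

1136 m


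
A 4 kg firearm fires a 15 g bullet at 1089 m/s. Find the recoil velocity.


v_recoil = m_p * v_p / m_gun = 0.015 * 1089 / 4 = 4.084 m/s

4.084 m/s


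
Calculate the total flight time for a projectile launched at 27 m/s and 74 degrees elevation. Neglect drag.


T = 2*v0*sin(theta)/g = 2*27*sin(74°)/9.81 = 5.291 s

5.291 s


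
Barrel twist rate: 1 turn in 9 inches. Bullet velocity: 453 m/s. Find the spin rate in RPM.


twist_m = 9*0.0254 = 0.2286 m
spin = v/twist = 453/0.2286 = 1981.627 rev/s
RPM = spin*60 = 1981.627*60 ≈ 118898 RPM

118898 RPM


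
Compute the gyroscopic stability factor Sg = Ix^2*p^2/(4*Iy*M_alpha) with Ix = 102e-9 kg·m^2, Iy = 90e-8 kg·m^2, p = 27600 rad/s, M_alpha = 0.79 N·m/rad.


Sg = Ix^2 * p^2 / (4 * Iy * M_alpha) = (102e-9)^2 * 27600^2 / (4 * 90e-8 * 0.79) = 2.787

2.787


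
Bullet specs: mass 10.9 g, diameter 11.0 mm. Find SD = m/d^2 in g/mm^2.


SD = m/d^2 = 10.9/11.0^2 = 0.09008 g/mm^2

0.09008 g/mm^2


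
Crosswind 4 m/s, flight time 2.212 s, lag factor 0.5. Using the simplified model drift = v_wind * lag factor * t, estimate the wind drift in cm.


drift = v_wind * lag * t = 4 * 0.5 * 2.212 = 4.424 m ≈ 442.4 cm

442.4 cm


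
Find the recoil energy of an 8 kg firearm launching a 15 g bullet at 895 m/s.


v_r = m_p*v_p/m_gun = 0.015*895/8 = 1.67812 m/s, E_r = 0.5*m_gun*v_r^2 = 0.5*8*1.67812^2 = 11.26 J

11.26 J


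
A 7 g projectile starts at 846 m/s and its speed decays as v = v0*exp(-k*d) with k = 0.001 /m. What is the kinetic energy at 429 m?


v = v0*exp(-k*d) = 846*exp(-0.001*429) = 550.881 m/s
E = 0.5*m*v^2 = 0.5*0.007*550.881^2 = 1062 J

1062 J


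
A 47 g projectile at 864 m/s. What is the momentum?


p = m*v = 0.047*864 = 40.61 kg·m/s

40.61 kg·m/s


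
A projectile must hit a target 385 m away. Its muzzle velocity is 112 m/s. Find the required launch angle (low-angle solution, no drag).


sin(2*theta) = R*g/v0^2 = 385*9.81/112^2 = 0.301088, theta = arcsin(0.301088)/2 = 8.761°

8.761 degrees


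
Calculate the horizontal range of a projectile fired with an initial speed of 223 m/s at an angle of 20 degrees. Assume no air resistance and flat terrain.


R = v0^2 * sin(2*theta) / g = 223^2 * sin(2*20°) / 9.81 = 3258 m

3258 m


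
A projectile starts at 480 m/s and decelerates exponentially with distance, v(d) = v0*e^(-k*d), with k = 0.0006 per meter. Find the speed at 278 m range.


v = v0*exp(-k*d) = 480*exp(-0.0006*278) = 406.3 m/s

406.3 m/s


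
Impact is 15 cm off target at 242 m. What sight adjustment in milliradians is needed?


1 mrad subtends 1 cm per 10 m of range, so adj = error_cm / (dist_m / 10) = 15 / (242/10) = 0.6198 mrad

0.6198 mrad


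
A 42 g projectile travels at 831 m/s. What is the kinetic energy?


E = 0.5*m*v^2 = 0.5*0.042*831^2 = 14502 J

14502 J


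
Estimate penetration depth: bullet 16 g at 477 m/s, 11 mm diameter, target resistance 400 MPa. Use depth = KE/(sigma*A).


A = pi*(d/2)^2 = pi*(11/2)^2 = 95.0332 mm^2
E = 0.5*m*v^2 = 0.5*0.016*477^2 = 1820.23 J
depth = E/(sigma*A) = 1820.23 J / (400 MPa * 95.0332 mm^2) = 1820.23/(400 * 95.0332) m = 0.0478841 m ≈ 47.88 mm

47.88 mm


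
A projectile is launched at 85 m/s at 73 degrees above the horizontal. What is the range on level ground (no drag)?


R = v0^2 * sin(2*theta) / g = 85^2 * sin(2*73°) / 9.81 = 411.8 m

411.8 m


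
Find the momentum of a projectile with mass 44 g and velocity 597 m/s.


p = m*v = 0.044*597 = 26.27 kg·m/s

26.27 kg·m/s


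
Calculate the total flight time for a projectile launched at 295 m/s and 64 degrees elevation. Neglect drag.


T = 2*v0*sin(theta)/g = 2*295*sin(64°)/9.81 = 54.06 s

54.06 s


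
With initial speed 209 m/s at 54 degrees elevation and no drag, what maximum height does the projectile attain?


H = (v0*sin(theta))^2 / (2g) = (209*sin(54°))^2 / (2*9.81) = 1457 m

1457 m


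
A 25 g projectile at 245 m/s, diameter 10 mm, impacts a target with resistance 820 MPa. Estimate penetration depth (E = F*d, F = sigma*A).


A = pi*(d/2)^2 = pi*(10/2)^2 = 78.5398 mm^2
E = 0.5*m*v^2 = 0.5*0.025*245^2 = 750.312 J
depth = E/(sigma*A) = 750.312 J / (820 MPa * 78.5398 mm^2) = 750.312/(820 * 78.5398) m = 0.0116503 m ≈ 11.65 mm

11.65 mm


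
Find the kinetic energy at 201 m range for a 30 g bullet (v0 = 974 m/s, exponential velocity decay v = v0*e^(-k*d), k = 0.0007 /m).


v = v0*exp(-k*d) = 974*exp(-0.0007*201) = 846.162 m/s
E = 0.5*m*v^2 = 0.5*0.03*846.162^2 = 10740 J

10740 J


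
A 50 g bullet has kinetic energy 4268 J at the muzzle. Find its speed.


v = sqrt(2*E/m) = sqrt(2*4268/0.05) = 413.2 m/s

413.2 m/s


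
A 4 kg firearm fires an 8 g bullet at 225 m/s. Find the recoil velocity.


v_recoil = m_p * v_p / m_gun = 0.008 * 225 / 4 = 0.45 m/s

0.45 m/s


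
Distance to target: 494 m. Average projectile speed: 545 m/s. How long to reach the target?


t = d/v = 494/545 = 0.9064 s

0.9064 s


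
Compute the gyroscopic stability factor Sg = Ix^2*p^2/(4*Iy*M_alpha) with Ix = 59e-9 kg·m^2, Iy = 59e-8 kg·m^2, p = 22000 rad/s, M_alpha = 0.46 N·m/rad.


Sg = Ix^2 * p^2 / (4 * Iy * M_alpha) = (59e-9)^2 * 22000^2 / (4 * 59e-8 * 0.46) = 1.552

1.552


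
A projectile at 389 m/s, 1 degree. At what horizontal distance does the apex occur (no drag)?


R = v0^2*sin(2*theta)/g = 389^2*sin(2*1°)/9.81 = 538.331 m
apex_dist = R/2 = 538.331/2 = 269.2 m

269.2 m


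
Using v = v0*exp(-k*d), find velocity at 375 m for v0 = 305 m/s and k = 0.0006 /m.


v = v0*exp(-k*d) = 305*exp(-0.0006*375) = 243.5 m/s

243.5 m/s


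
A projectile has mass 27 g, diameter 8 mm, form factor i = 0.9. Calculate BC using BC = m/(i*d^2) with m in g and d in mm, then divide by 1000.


BC = m/(i*d^2*1000) = 27/(0.9 * 8^2 * 1000) = 0.0004687

0.0004687


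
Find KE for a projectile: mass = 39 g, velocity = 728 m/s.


E = 0.5*m*v^2 = 0.5*0.039*728^2 = 10335 J

10335 J


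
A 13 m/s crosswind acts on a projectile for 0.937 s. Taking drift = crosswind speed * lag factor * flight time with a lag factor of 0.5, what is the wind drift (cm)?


drift = v_wind * lag * t = 13 * 0.5 * 0.937 = 6.0905 m ≈ 609.1 cm

609.1 cm


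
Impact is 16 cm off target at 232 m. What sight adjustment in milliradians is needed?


1 mrad subtends 1 cm per 10 m of range, so adj = error_cm / (dist_m / 10) = 16 / (232/10) = 0.6897 mrad

0.6897 mrad


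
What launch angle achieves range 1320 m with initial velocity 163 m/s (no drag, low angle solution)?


sin(2*theta) = R*g/v0^2 = 1320*9.81/163^2 = 0.48738, theta = arcsin(0.48738)/2 = 14.58°

14.58 degrees


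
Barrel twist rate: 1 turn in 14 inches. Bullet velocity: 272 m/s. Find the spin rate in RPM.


twist_m = 14*0.0254 = 0.3556 m
spin = v/twist = 272/0.3556 = 764.9044 rev/s
RPM = spin*60 = 764.9044*60 ≈ 45894 RPM

45894 RPM


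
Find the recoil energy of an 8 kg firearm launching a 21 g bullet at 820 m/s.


v_r = m_p*v_p/m_gun = 0.021*820/8 = 2.1525 m/s, E_r = 0.5*m_gun*v_r^2 = 0.5*8*2.1525^2 = 18.53 J

18.53 J


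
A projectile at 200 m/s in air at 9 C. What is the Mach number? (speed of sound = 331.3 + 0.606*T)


a = 331.3 + 0.606*(9) = 336.754 m/s
M = v/a = 200/336.754 = 0.5939

0.5939


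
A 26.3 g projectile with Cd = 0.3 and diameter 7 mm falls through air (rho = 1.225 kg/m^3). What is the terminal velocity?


A = pi*(d/2)^2 = pi*(7/2000)^2 = 3.84845e-05 m^2
vt = sqrt(2mg/(Cd*rho*A)) = sqrt(2*0.0263*9.81/(0.3 * 1.225 * 3.84845e-05)) = 191 m/s

191 m/s


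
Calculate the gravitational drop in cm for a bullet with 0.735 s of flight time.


drop = 0.5*g*t^2 = 0.5*9.81*0.735^2 = 2.6498 m ≈ 265 cm

265 cm


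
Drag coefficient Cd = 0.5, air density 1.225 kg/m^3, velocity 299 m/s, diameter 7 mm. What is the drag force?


A = pi*(d/2)^2 = pi*(7/2000)^2 = 3.84845e-05 m^2
Fd = 0.5*Cd*rho*A*v^2 = 0.5*0.5*1.225*3.84845e-05*299^2 = 1.054 N

1.054 N
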